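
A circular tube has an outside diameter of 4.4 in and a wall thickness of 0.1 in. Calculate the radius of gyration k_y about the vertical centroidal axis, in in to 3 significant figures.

k_y ≈ 1.52 in

Break the section into simple shapes (no overlaps), measuring from the bottom-left corner of the bounding box.
Outer circle: ⌀4.4, A = 15.205 in², x = 2.2 in, Ī = 18.398 in⁴.
Bore (subtracted): ⌀4.2, A = 13.854 in², x = 2.2 in, Ī = 15.275 in⁴.
By symmetry the centroid is at mid-width, x̄ = 2.2 in.
All pieces are centred on the vertical centroidal axis, so I = ΣĪ (holes subtracted) = 3.1239 in⁴.
Radius of gyration: k = √(I/A) = √(3.1239 / 1.3509) = 1.5207 in.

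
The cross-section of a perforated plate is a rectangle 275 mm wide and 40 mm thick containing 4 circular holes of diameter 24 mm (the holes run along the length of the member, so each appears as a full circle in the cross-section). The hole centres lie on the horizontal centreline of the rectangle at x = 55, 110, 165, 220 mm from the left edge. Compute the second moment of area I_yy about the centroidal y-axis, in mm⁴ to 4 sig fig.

I_yy ≈ 6.242 × 10⁷ mm⁴

Split into non-overlapping primitives; take the origin at the lower-left of the bounding box.
Plate: 275 × 40, A = 11 000 mm², x = 137.5 mm, Ī = 69 322 917 mm⁴.
Hole 1 (subtracted): ⌀24, A = 452.389 mm², x = 55 mm, Ī = 16 286 mm⁴.
Hole 2 (subtracted): ⌀24, A = 452.389 mm², x = 110 mm, Ī = 16 286 mm⁴.
Hole 3 (subtracted): ⌀24, A = 452.389 mm², x = 165 mm, Ī = 16 286 mm⁴.
Hole 4 (subtracted): ⌀24, A = 452.389 mm², x = 220 mm, Ī = 16 286 mm⁴.
By symmetry the centroid is at mid-width, x̄ = 137.5 mm.
Transfer each piece to the centroidal y-axis using Ī + A·d² with d = x − 137.5:
  plate: d = 0 mm → contributes +69 322 917 mm⁴
  hole 1: d = -82.5 mm → contributes −3 095 361 mm⁴
  hole 2: d = -27.5 mm → contributes −358 405 mm⁴
  hole 3: d = 27.5 mm → contributes −358 405 mm⁴
  hole 4: d = 82.5 mm → contributes −3 095 361 mm⁴
Total I = 62 415 384 mm⁴.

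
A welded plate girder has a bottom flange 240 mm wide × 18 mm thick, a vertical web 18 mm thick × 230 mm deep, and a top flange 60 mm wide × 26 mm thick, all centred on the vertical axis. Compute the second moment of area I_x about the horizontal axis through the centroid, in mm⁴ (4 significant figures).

I_x ≈ 9.917 × 10⁷ mm⁴

Split into non-overlapping primitives; take the origin at the lower-left of the bounding box.
Bottom plate: 240 × 18, A = 4 320 mm², y = 9 mm, Ī = 116 640 mm⁴.
Web plate: 18 × 230, A = 4 140 mm², y = 133 mm, Ī = 18 250 500 mm⁴.
Top plate: 60 × 26, A = 1 560 mm², y = 261 mm, Ī = 87 880 mm⁴.
Centroid: ȳ = ΣA·y / ΣA = 99.4671 mm.
Transfer each piece to the horizontal axis through the centroid using Ī + A·d² with d = y − 99.4671:
  bottom plate: d = -90.4671 mm → contributes +35 472 773 mm⁴
  web plate: d = 33.5329 mm → contributes +22 905 755 mm⁴
  top plate: d = 161.533 mm → contributes +40 792 787 mm⁴
Total I = 99 171 314 mm⁴.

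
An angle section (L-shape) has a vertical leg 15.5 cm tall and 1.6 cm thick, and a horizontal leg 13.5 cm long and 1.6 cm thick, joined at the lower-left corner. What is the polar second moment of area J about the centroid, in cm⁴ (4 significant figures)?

Split into non-overlapping primitives; take the origin at the lower-left of the bounding box.
Vertical leg: 1.6 × 15.5, A = 24.8 cm², y = 7.75 cm, Ī = 496.517 cm⁴.
Horizontal leg (remainder): 11.9 × 1.6, A = 19.04 cm², y = 0.8 cm, Ī = 4.06187 cm⁴.
Centroid: ȳ = ΣA·y / ΣA = 4.73157 cm.
Transfer each piece to the centroidal x-axis using Ī + A·d² with d = y − 4.73157:
  vertical leg: d = 3.01843 cm → contributes +722.468 cm⁴
  horizontal leg (remainder): d = -3.93157 cm → contributes +298.368 cm⁴
Total I = 1020.84 cm⁴.
For the y-axis: x̄ = 3.73157 cm.
Repeating about the centroidal y-axis gives I_y = 720.723 cm⁴.
Polar second moment: J = I_x + I_y = 1741.56 cm⁴.

J ≈ 1742 cm⁴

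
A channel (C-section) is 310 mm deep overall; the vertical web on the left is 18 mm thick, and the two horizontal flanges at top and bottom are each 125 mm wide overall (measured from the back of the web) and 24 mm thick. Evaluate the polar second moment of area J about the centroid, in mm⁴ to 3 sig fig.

J ≈ 1.65 × 10⁸ mm⁴

Split into non-overlapping primitives; take the origin at the lower-left of the bounding box.
Web: 18 × 310, A = 5 580 mm², y = 155 mm, Ī = 44 686 500 mm⁴.
Top flange (beyond web): 107 × 24, A = 2 568 mm², y = 298 mm, Ī = 123 264 mm⁴.
Bottom flange (beyond web): 107 × 24, A = 2 568 mm², y = 12 mm, Ī = 123 264 mm⁴.
By symmetry the centroid is at mid-height, ȳ = 155 mm.
Transfer each piece to the centroidal x-axis using Ī + A·d² with d = y − 155:
  web: d = 0 mm → contributes +44 686 500 mm⁴
  top flange (beyond web): d = 143 mm → contributes +52 636 296 mm⁴
  bottom flange (beyond web): d = -143 mm → contributes +52 636 296 mm⁴
Total I = 149 959 092 mm⁴.
For the y-axis: x̄ = 38.955 mm.
Repeating about the centroidal y-axis gives I_y = 15 497 710 mm⁴.
Polar second moment: J = I_x + I_y = 165 456 802 mm⁴.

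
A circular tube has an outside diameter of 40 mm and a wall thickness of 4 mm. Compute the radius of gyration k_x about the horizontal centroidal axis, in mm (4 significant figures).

Treat the section as a set of non-overlapping primitives; coordinates are from the bounding-box lower-left.
Outer circle: ⌀40, A = 1256.64 mm², y = 20 mm, Ī = 125 664 mm⁴.
Bore (subtracted): ⌀32, A = 804.248 mm², y = 20 mm, Ī = 51471.9 mm⁴.
By symmetry the centroid is at mid-height, ȳ = 20 mm.
All pieces are centred on the horizontal centroidal axis, so I = ΣĪ (holes subtracted) = 74191.9 mm⁴.
Radius of gyration: k = √(I/A) = √(74191.9 / 452.389) = 12.8062 mm.

k_x ≈ 12.81 mm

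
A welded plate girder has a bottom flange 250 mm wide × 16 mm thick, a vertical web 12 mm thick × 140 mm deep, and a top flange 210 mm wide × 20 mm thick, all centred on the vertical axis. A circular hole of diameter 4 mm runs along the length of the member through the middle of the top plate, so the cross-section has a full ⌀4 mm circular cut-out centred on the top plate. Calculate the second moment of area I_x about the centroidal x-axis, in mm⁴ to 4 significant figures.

Treat the section as a set of non-overlapping primitives; coordinates are from the bounding-box lower-left.
Bottom plate: 250 × 16, A = 4 000 mm², y = 8 mm, Ī = 85333.3 mm⁴.
Web plate: 12 × 140, A = 1 680 mm², y = 86 mm, Ī = 2 744 000 mm⁴.
Top plate: 210 × 20, A = 4 200 mm², y = 166 mm, Ī = 140 000 mm⁴.
Hole (subtracted): ⌀4, A = 12.5664 mm², y = 166 mm, Ī = 12.5664 mm⁴.
Centroid: ȳ = ΣA·y / ΣA = 88.3304 mm.
Transfer each piece to the centroidal x-axis using Ī + A·d² with d = y − 88.3304:
  bottom plate: d = -80.3304 mm → contributes +25 897 201 mm⁴
  web plate: d = -2.33036 mm → contributes +2 753 123 mm⁴
  top plate: d = 77.6696 mm → contributes +25 476 805 mm⁴
  hole: d = 77.6696 mm → contributes −75820.1 mm⁴
Total I = 54 051 310 mm⁴.

I_x ≈ 5.405 × 10⁷ mm⁴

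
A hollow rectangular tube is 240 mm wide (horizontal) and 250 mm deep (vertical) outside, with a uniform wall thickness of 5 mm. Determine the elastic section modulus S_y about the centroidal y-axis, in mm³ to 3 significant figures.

Break the section into simple shapes (no overlaps), measuring from the bottom-left corner of the bounding box.
Outer rectangle: 240 × 250, A = 60 000 mm², x = 120 mm, Ī = 288 000 000 mm⁴.
Inner void (subtracted): 230 × 240, A = 55 200 mm², x = 120 mm, Ī = 243 340 000 mm⁴.
By symmetry the centroid is at mid-width, x̄ = 120 mm.
All pieces are centred on the centroidal y-axis, so I = ΣĪ (holes subtracted) = 44 660 000 mm⁴.
Extreme fibre distance c = 120 mm; S = I/c = 372 167 mm³.

S_y ≈ 3.72 × 10⁵ mm³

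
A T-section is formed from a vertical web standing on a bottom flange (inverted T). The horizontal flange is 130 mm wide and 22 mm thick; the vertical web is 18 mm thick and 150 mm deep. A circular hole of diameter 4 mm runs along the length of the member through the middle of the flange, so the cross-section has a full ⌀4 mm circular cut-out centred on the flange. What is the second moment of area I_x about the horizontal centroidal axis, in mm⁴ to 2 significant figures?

Break the section into simple shapes (no overlaps), measuring from the bottom-left corner of the bounding box.
Flange: 130 × 22, A = 2 860 mm², y = 11 mm, Ī = 115 353 mm⁴.
Web: 18 × 150, A = 2 700 mm², y = 97 mm, Ī = 5 062 500 mm⁴.
Hole (subtracted): ⌀4, A = 12.57 mm², y = 11 mm, Ī = 12.57 mm⁴.
Centroid: ȳ = ΣA·y / ΣA = 52.86 mm.
Transfer each piece to the horizontal centroidal axis using Ī + A·d² with d = y − 52.86:
  flange: d = -41.86 mm → contributes +5 126 144 mm⁴
  web: d = 44.14 mm → contributes +10 323 686 mm⁴
  hole: d = -41.86 mm → contributes −22 029 mm⁴
Total I = 15 427 801 mm⁴.

I_x ≈ 1.5 × 10⁷ mm⁴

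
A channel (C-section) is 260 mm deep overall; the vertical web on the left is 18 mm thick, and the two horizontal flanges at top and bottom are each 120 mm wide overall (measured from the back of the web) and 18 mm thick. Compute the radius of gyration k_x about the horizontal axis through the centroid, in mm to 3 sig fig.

Split into non-overlapping primitives; take the origin at the lower-left of the bounding box.
Web: 18 × 260, A = 4 680 mm², y = 130 mm, Ī = 26 364 000 mm⁴.
Top flange (beyond web): 102 × 18, A = 1 836 mm², y = 251 mm, Ī = 49 572 mm⁴.
Bottom flange (beyond web): 102 × 18, A = 1 836 mm², y = 9 mm, Ī = 49 572 mm⁴.
By symmetry the centroid is at mid-height, ȳ = 130 mm.
Transfer each piece to the horizontal axis through the centroid using Ī + A·d² with d = y − 130:
  web: d = 0 mm → contributes +26 364 000 mm⁴
  top flange (beyond web): d = 121 mm → contributes +26 930 448 mm⁴
  bottom flange (beyond web): d = -121 mm → contributes +26 930 448 mm⁴
Total I = 80 224 896 mm⁴.
Radius of gyration: k = √(I/A) = √(80 224 896 / 8 352) = 98.008 mm.

k_x ≈ 98.0 mm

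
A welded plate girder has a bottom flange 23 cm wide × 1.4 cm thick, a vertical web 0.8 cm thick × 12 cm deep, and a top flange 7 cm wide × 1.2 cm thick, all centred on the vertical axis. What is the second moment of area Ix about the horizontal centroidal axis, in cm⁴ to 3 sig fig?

Break the section into simple shapes (no overlaps), measuring from the bottom-left corner of the bounding box.
Bottom plate: 23 × 1.4, A = 32.2 cm², y = 0.7 cm, Ī = 5.2593 cm⁴.
Web plate: 0.8 × 12, A = 9.6 cm², y = 7.4 cm, Ī = 115.2 cm⁴.
Top plate: 7 × 1.2, A = 8.4 cm², y = 14 cm, Ī = 1.008 cm⁴.
Centroid: ȳ = ΣA·y / ΣA = 4.2068 cm.
Transfer each piece to the horizontal centroidal axis using Ī + A·d² with d = y − 4.2068:
  bottom plate: d = -3.5068 cm → contributes +401.24 cm⁴
  web plate: d = 3.1932 cm → contributes +213.09 cm⁴
  top plate: d = 9.7932 cm → contributes +806.63 cm⁴
Total I = 1 421 cm⁴.

Ix ≈ 1420 cm⁴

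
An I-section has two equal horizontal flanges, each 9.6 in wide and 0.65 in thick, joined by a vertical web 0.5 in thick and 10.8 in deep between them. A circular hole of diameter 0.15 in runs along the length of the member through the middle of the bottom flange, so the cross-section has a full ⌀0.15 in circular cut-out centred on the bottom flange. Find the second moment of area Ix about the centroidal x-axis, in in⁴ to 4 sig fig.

Ix ≈ 461.4 in⁴

Break the section into simple shapes (no overlaps), measuring from the bottom-left corner of the bounding box.
Bottom flange: 9.6 × 0.65, A = 6.24 in², y = 0.325 in, Ī = 0.2197 in⁴.
Web: 0.5 × 10.8, A = 5.4 in², y = 6.05 in, Ī = 52.488 in⁴.
Top flange: 9.6 × 0.65, A = 6.24 in², y = 11.775 in, Ī = 0.2197 in⁴.
Hole (subtracted): ⌀0.15, A = 0.0176715 in², y = 0.325 in, Ī = 0.0000248505 in⁴.
Centroid: ȳ = ΣA·y / ΣA = 6.05566 in.
Transfer each piece to the centroidal x-axis using Ī + A·d² with d = y − 6.05566:
  bottom flange: d = -5.73066 in → contributes +205.144 in⁴
  web: d = -0.00566382 in → contributes +52.4882 in⁴
  top flange: d = 5.71934 in → contributes +204.335 in⁴
  hole: d = -5.73066 in → contributes −0.580365 in⁴
Total I = 461.387 in⁴.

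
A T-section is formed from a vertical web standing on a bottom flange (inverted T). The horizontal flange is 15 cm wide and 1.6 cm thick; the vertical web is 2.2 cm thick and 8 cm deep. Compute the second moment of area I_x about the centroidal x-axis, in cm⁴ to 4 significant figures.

I_x ≈ 332.9 cm⁴

Decompose the section into non-overlapping parts with the origin at the bottom-left of its bounding rectangle.
Flange: 15 × 1.6, A = 24 cm², y = 0.8 cm, Ī = 5.12 cm⁴.
Web: 2.2 × 8, A = 17.6 cm², y = 5.6 cm, Ī = 93.8667 cm⁴.
Centroid: ȳ = ΣA·y / ΣA = 2.83077 cm.
Transfer each piece to the centroidal x-axis using Ī + A·d² with d = y − 2.83077:
  flange: d = -2.03077 cm → contributes +104.097 cm⁴
  web: d = 2.76923 cm → contributes +228.835 cm⁴
Total I = 332.931 cm⁴.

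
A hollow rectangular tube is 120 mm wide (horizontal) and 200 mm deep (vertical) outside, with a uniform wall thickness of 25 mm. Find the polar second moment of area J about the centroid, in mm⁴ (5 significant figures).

Decompose the section into non-overlapping parts with the origin at the bottom-left of its bounding rectangle.
Outer rectangle: 120 × 200, A = 24 000 mm², y = 100 mm, Ī = 80 000 000 mm⁴.
Inner void (subtracted): 70 × 150, A = 10 500 mm², y = 100 mm, Ī = 19 687 500 mm⁴.
By symmetry the centroid is at mid-height, ȳ = 100 mm.
All pieces are centred on the centroidal x-axis, so I = ΣĪ (holes subtracted) = 60 312 500 mm⁴.
Repeating about the centroidal y-axis gives I_y = 24 512 500 mm⁴.
Polar second moment: J = I_x + I_y = 84 825 000 mm⁴.

J ≈ 8.4825 × 10⁷ mm⁴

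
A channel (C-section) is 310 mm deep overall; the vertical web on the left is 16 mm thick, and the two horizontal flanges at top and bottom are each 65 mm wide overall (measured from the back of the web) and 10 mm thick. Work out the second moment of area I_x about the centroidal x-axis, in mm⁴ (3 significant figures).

Break the section into simple shapes (no overlaps), measuring from the bottom-left corner of the bounding box.
Web: 16 × 310, A = 4 960 mm², y = 155 mm, Ī = 39 721 333 mm⁴.
Top flange (beyond web): 49 × 10, A = 490 mm², y = 305 mm, Ī = 4083.3 mm⁴.
Bottom flange (beyond web): 49 × 10, A = 490 mm², y = 5 mm, Ī = 4083.3 mm⁴.
By symmetry the centroid is at mid-height, ȳ = 155 mm.
Transfer each piece to the centroidal x-axis using Ī + A·d² with d = y − 155:
  web: d = 0 mm → contributes +39 721 333 mm⁴
  top flange (beyond web): d = 150 mm → contributes +11 029 083 mm⁴
  bottom flange (beyond web): d = -150 mm → contributes +11 029 083 mm⁴
Total I = 61 779 500 mm⁴.

I_x ≈ 6.18 × 10⁷ mm⁴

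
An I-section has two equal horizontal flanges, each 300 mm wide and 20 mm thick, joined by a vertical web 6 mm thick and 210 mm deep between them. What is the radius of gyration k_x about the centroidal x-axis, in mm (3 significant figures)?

Treat the section as a set of non-overlapping primitives; coordinates are from the bounding-box lower-left.
Bottom flange: 300 × 20, A = 6 000 mm², y = 10 mm, Ī = 200 000 mm⁴.
Web: 6 × 210, A = 1 260 mm², y = 125 mm, Ī = 4 630 500 mm⁴.
Top flange: 300 × 20, A = 6 000 mm², y = 240 mm, Ī = 200 000 mm⁴.
By symmetry the centroid is at mid-height, ȳ = 125 mm.
Transfer each piece to the centroidal x-axis using Ī + A·d² with d = y − 125:
  bottom flange: d = -115 mm → contributes +79 550 000 mm⁴
  web: d = 0 mm → contributes +4 630 500 mm⁴
  top flange: d = 115 mm → contributes +79 550 000 mm⁴
Total I = 163 730 500 mm⁴.
Radius of gyration: k = √(I/A) = √(163 730 500 / 13 260) = 111.12 mm.

k_x ≈ 111 mm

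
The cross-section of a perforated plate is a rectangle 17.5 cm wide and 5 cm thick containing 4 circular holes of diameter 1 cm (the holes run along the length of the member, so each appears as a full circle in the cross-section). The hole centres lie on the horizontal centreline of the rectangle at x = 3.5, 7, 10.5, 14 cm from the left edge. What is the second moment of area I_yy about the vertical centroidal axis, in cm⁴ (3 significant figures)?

I_yy ≈ 2180 cm⁴

Treat the section as a set of non-overlapping primitives; coordinates are from the bounding-box lower-left.
Plate: 17.5 × 5, A = 87.5 cm², x = 8.75 cm, Ī = 2233.1 cm⁴.
Hole 1 (subtracted): ⌀1, A = 0.7854 cm², x = 3.5 cm, Ī = 0.049087 cm⁴.
Hole 2 (subtracted): ⌀1, A = 0.7854 cm², x = 7 cm, Ī = 0.049087 cm⁴.
Hole 3 (subtracted): ⌀1, A = 0.7854 cm², x = 10.5 cm, Ī = 0.049087 cm⁴.
Hole 4 (subtracted): ⌀1, A = 0.7854 cm², x = 14 cm, Ī = 0.049087 cm⁴.
By symmetry the centroid is at mid-width, x̄ = 8.75 cm.
Transfer each piece to the vertical centroidal axis using Ī + A·d² with d = x − 8.75:
  plate: d = 0 cm → contributes +2233.1 cm⁴
  hole 1: d = -5.25 cm → contributes −21.697 cm⁴
  hole 2: d = -1.75 cm → contributes −2.4544 cm⁴
  hole 3: d = 1.75 cm → contributes −2.4544 cm⁴
  hole 4: d = 5.25 cm → contributes −21.697 cm⁴
Total I = 2184.8 cm⁴.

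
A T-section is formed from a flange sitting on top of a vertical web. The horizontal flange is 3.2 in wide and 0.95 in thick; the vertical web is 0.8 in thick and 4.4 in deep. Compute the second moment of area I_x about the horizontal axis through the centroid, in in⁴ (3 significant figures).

Break the section into simple shapes (no overlaps), measuring from the bottom-left corner of the bounding box.
Flange: 3.2 × 0.95, A = 3.04 in², y = 4.875 in, Ī = 0.22863 in⁴.
Web: 0.8 × 4.4, A = 3.52 in², y = 2.2 in, Ī = 5.6789 in⁴.
Centroid: ȳ = ΣA·y / ΣA = 3.4396 in.
Transfer each piece to the horizontal axis through the centroid using Ī + A·d² with d = y − 3.4396:
  flange: d = 1.4354 in → contributes +6.4919 in⁴
  web: d = -1.2396 in → contributes +11.088 in⁴
Total I = 17.58 in⁴.

I_x ≈ 17.6 in⁴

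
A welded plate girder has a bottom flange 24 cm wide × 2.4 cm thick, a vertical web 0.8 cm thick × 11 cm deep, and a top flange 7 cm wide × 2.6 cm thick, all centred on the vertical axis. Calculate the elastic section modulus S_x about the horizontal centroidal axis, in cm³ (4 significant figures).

Treat the section as a set of non-overlapping primitives; coordinates are from the bounding-box lower-left.
Bottom plate: 24 × 2.4, A = 57.6 cm², y = 1.2 cm, Ī = 27.648 cm⁴.
Web plate: 0.8 × 11, A = 8.8 cm², y = 7.9 cm, Ī = 88.7333 cm⁴.
Top plate: 7 × 2.6, A = 18.2 cm², y = 14.7 cm, Ī = 10.2527 cm⁴.
Centroid: ȳ = ΣA·y / ΣA = 4.80118 cm.
Transfer each piece to the horizontal centroidal axis using Ī + A·d² with d = y − 4.80118:
  bottom plate: d = -3.60118 cm → contributes +774.634 cm⁴
  web plate: d = 3.09882 cm → contributes +173.237 cm⁴
  top plate: d = 9.89882 cm → contributes +1793.61 cm⁴
Total I = 2741.48 cm⁴.
Extreme fibre distance c = 11.1988 cm; S = I/c = 244.801 cm³.

S_x ≈ 244.8 cm³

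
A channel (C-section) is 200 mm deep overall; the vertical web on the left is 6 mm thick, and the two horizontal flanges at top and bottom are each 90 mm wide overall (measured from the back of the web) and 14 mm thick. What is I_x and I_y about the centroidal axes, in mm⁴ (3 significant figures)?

Break the section into simple shapes (no overlaps), measuring from the bottom-left corner of the bounding box.
Web: 6 × 200, A = 1 200 mm², y = 100 mm, Ī = 4 000 000 mm⁴.
Top flange (beyond web): 84 × 14, A = 1 176 mm², y = 193 mm, Ī = 19 208 mm⁴.
Bottom flange (beyond web): 84 × 14, A = 1 176 mm², y = 7 mm, Ī = 19 208 mm⁴.
By symmetry the centroid is at mid-height, ȳ = 100 mm.
Transfer each piece to the centroidal x-axis using Ī + A·d² with d = y − 100:
  web: d = 0 mm → contributes +4 000 000 mm⁴
  top flange (beyond web): d = 93 mm → contributes +10 190 432 mm⁴
  bottom flange (beyond web): d = -93 mm → contributes +10 190 432 mm⁴
Total I = 24 380 864 mm⁴.
For the y-axis: x̄ = 32.797 mm.
Repeating about the centroidal y-axis gives I_y = 2 995 630 mm⁴.

I_x ≈ 2.44 × 10⁷ mm⁴, I_y ≈ 3.00 × 10⁶ mm⁴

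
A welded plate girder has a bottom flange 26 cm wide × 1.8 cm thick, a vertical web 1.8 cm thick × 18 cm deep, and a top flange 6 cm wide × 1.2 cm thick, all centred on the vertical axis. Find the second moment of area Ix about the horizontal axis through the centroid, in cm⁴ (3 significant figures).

Ix ≈ 4340 cm⁴

Break the section into simple shapes (no overlaps), measuring from the bottom-left corner of the bounding box.
Bottom plate: 26 × 1.8, A = 46.8 cm², y = 0.9 cm, Ī = 12.636 cm⁴.
Web plate: 1.8 × 18, A = 32.4 cm², y = 10.8 cm, Ī = 874.8 cm⁴.
Top plate: 6 × 1.2, A = 7.2 cm², y = 20.4 cm, Ī = 0.864 cm⁴.
Centroid: ȳ = ΣA·y / ΣA = 6.2375 cm.
Transfer each piece to the horizontal axis through the centroid using Ī + A·d² with d = y − 6.2375:
  bottom plate: d = -5.3375 cm → contributes +1345.9 cm⁴
  web plate: d = 4.5625 cm → contributes +1549.3 cm⁴
  top plate: d = 14.163 cm → contributes +1 445 cm⁴
Total I = 4340.2 cm⁴.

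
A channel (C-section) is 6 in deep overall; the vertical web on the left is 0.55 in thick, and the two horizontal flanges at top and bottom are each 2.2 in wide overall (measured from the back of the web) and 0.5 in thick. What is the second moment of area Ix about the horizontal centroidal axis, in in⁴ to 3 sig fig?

Ix ≈ 22.4 in⁴

Break the section into simple shapes (no overlaps), measuring from the bottom-left corner of the bounding box.
Web: 0.55 × 6, A = 3.3 in², y = 3 in, Ī = 9.9 in⁴.
Top flange (beyond web): 1.65 × 0.5, A = 0.825 in², y = 5.75 in, Ī = 0.017188 in⁴.
Bottom flange (beyond web): 1.65 × 0.5, A = 0.825 in², y = 0.25 in, Ī = 0.017188 in⁴.
By symmetry the centroid is at mid-height, ȳ = 3 in.
Transfer each piece to the horizontal centroidal axis using Ī + A·d² with d = y − 3:
  web: d = 0 in → contributes +9.9 in⁴
  top flange (beyond web): d = 2.75 in → contributes +6.2563 in⁴
  bottom flange (beyond web): d = -2.75 in → contributes +6.2563 in⁴
Total I = 22.413 in⁴.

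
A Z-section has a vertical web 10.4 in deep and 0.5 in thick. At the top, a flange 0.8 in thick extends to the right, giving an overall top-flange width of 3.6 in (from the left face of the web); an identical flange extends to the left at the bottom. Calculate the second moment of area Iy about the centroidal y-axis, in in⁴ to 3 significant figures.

Decompose the section into non-overlapping parts with the origin at the bottom-left of its bounding rectangle.
Web: 0.5 × 10.4, A = 5.2 in², x = 3.35 in, Ī = 0.10833 in⁴.
Top flange (beyond web): 3.1 × 0.8, A = 2.48 in², x = 5.15 in, Ī = 1.9861 in⁴.
Bottom flange (beyond web): 3.1 × 0.8, A = 2.48 in², x = 1.55 in, Ī = 1.9861 in⁴.
Centroid: x̄ = ΣA·x / ΣA = 3.35 in.
Transfer each piece to the centroidal y-axis using Ī + A·d² with d = x − 3.35:
  web: d = 0 in → contributes +0.10833 in⁴
  top flange (beyond web): d = 1.8 in → contributes +10.021 in⁴
  bottom flange (beyond web): d = -1.8 in → contributes +10.021 in⁴
Total I = 20.151 in⁴.

Iy ≈ 20.2 in⁴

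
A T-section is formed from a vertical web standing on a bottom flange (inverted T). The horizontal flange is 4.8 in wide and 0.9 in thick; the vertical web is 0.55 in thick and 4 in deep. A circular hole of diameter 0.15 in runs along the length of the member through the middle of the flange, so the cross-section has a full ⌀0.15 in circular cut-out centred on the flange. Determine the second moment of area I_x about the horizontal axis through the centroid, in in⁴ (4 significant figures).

I_x ≈ 11.96 in⁴

Split into non-overlapping primitives; take the origin at the lower-left of the bounding box.
Flange: 4.8 × 0.9, A = 4.32 in², y = 0.45 in, Ī = 0.2916 in⁴.
Web: 0.55 × 4, A = 2.2 in², y = 2.9 in, Ī = 2.93333 in⁴.
Hole (subtracted): ⌀0.15, A = 0.0176715 in², y = 0.45 in, Ī = 0.0000248505 in⁴.
Centroid: ȳ = ΣA·y / ΣA = 1.27893 in.
Transfer each piece to the horizontal axis through the centroid using Ī + A·d² with d = y − 1.27893:
  flange: d = -0.828934 in → contributes +3.26001 in⁴
  web: d = 1.62107 in → contributes +8.71462 in⁴
  hole: d = -0.828934 in → contributes −0.0121675 in⁴
Total I = 11.9625 in⁴.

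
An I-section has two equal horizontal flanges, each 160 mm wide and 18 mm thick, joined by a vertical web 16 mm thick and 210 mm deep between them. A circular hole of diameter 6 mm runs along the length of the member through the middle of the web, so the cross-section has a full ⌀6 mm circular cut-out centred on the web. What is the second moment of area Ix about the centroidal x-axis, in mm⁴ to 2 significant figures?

Treat the section as a set of non-overlapping primitives; coordinates are from the bounding-box lower-left.
Bottom flange: 160 × 18, A = 2 880 mm², y = 9 mm, Ī = 77 760 mm⁴.
Web: 16 × 210, A = 3 360 mm², y = 123 mm, Ī = 12 348 000 mm⁴.
Top flange: 160 × 18, A = 2 880 mm², y = 237 mm, Ī = 77 760 mm⁴.
Hole (subtracted): ⌀6, A = 28.27 mm², y = 123 mm, Ī = 63.62 mm⁴.
By symmetry the centroid is at mid-height, ȳ = 123 mm.
Transfer each piece to the centroidal x-axis using Ī + A·d² with d = y − 123:
  bottom flange: d = -114 mm → contributes +37 506 240 mm⁴
  web: d = 0 mm → contributes +12 348 000 mm⁴
  top flange: d = 114 mm → contributes +37 506 240 mm⁴
  hole: d = 0 mm → contributes −63.62 mm⁴
Total I = 87 360 416 mm⁴.

Ix ≈ 8.7 × 10⁷ mm⁴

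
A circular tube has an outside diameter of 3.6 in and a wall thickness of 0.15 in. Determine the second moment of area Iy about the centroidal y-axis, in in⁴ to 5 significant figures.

Iy ≈ 2.4234 in⁴

Decompose the section into non-overlapping parts with the origin at the bottom-left of its bounding rectangle.
Outer circle: ⌀3.6, A = 10.17876 in², x = 1.8 in, Ī = 8.244796 in⁴.
Bore (subtracted): ⌀3.3, A = 8.552986 in², x = 1.8 in, Ī = 5.821376 in⁴.
By symmetry the centroid is at mid-width, x̄ = 1.8 in.
All pieces are centred on the centroidal y-axis, so I = ΣĪ (holes subtracted) = 2.42342 in⁴.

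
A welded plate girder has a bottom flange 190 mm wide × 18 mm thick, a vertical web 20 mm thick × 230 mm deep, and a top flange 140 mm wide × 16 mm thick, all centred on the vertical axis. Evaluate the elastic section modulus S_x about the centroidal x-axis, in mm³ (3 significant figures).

S_x ≈ 7.20 × 10⁵ mm³

Decompose the section into non-overlapping parts with the origin at the bottom-left of its bounding rectangle.
Bottom plate: 190 × 18, A = 3 420 mm², y = 9 mm, Ī = 92 340 mm⁴.
Web plate: 20 × 230, A = 4 600 mm², y = 133 mm, Ī = 20 278 333 mm⁴.
Top plate: 140 × 16, A = 2 240 mm², y = 256 mm, Ī = 47 787 mm⁴.
Centroid: ȳ = ΣA·y / ΣA = 118.52 mm.
Transfer each piece to the centroidal x-axis using Ī + A·d² with d = y − 118.52:
  bottom plate: d = -109.52 mm → contributes +41 114 326 mm⁴
  web plate: d = 14.48 mm → contributes +21 242 755 mm⁴
  top plate: d = 137.48 mm → contributes +42 385 179 mm⁴
Total I = 104 742 261 mm⁴.
Extreme fibre distance c = 145.48 mm; S = I/c = 719 979 mm³.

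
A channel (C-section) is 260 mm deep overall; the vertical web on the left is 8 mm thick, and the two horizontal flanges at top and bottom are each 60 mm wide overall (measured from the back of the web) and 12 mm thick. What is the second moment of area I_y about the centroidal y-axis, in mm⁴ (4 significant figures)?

Decompose the section into non-overlapping parts with the origin at the bottom-left of its bounding rectangle.
Web: 8 × 260, A = 2 080 mm², x = 4 mm, Ī = 11093.3 mm⁴.
Top flange (beyond web): 52 × 12, A = 624 mm², x = 34 mm, Ī = 140 608 mm⁴.
Bottom flange (beyond web): 52 × 12, A = 624 mm², x = 34 mm, Ī = 140 608 mm⁴.
Centroid: x̄ = ΣA·x / ΣA = 15.25 mm.
Transfer each piece to the centroidal y-axis using Ī + A·d² with d = x − 15.25:
  web: d = -11.25 mm → contributes +274 343 mm⁴
  top flange (beyond web): d = 18.75 mm → contributes +359 983 mm⁴
  bottom flange (beyond web): d = 18.75 mm → contributes +359 983 mm⁴
Total I = 994 309 mm⁴.

I_y ≈ 9.943 × 10⁵ mm⁴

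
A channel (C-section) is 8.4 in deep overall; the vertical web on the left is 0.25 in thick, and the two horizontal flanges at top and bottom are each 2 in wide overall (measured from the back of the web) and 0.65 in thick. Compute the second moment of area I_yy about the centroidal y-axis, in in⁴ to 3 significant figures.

I_yy ≈ 1.68 in⁴

Split into non-overlapping primitives; take the origin at the lower-left of the bounding box.
Web: 0.25 × 8.4, A = 2.1 in², x = 0.125 in, Ī = 0.010938 in⁴.
Top flange (beyond web): 1.75 × 0.65, A = 1.1375 in², x = 1.125 in, Ī = 0.2903 in⁴.
Bottom flange (beyond web): 1.75 × 0.65, A = 1.1375 in², x = 1.125 in, Ī = 0.2903 in⁴.
Centroid: x̄ = ΣA·x / ΣA = 0.645 in.
Transfer each piece to the centroidal y-axis using Ī + A·d² with d = x − 0.645:
  web: d = -0.52 in → contributes +0.57878 in⁴
  top flange (beyond web): d = 0.48 in → contributes +0.55238 in⁴
  bottom flange (beyond web): d = 0.48 in → contributes +0.55238 in⁴
Total I = 1.6835 in⁴.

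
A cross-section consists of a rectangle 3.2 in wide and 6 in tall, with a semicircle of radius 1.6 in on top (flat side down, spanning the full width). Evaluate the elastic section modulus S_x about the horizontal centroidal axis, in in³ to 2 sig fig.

Split into non-overlapping primitives; take the origin at the lower-left of the bounding box.
Rectangular body: 3.2 × 6, A = 19.2 in², y = 3 in, Ī = 57.6 in⁴.
Semicircular cap: semicircle r = 1.6, A = 4.021 in², y = 6.679 in, Ī = 0.7193 in⁴.
Centroid: ȳ = ΣA·y / ΣA = 3.637 in.
Transfer each piece to the horizontal centroidal axis using Ī + A·d² with d = y − 3.637:
  rectangular body: d = -0.6371 in → contributes +65.39 in⁴
  semicircular cap: d = 3.042 in → contributes +37.93 in⁴
Total I = 103.3 in⁴.
Extreme fibre distance c = 3.963 in; S = I/c = 26.07 in³.

S_x ≈ 26 in³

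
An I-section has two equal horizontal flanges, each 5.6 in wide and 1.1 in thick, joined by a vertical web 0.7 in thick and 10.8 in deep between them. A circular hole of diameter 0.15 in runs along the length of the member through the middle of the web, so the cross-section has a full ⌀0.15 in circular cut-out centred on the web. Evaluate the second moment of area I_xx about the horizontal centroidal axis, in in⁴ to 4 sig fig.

Decompose the section into non-overlapping parts with the origin at the bottom-left of its bounding rectangle.
Bottom flange: 5.6 × 1.1, A = 6.16 in², y = 0.55 in, Ī = 0.621133 in⁴.
Web: 0.7 × 10.8, A = 7.56 in², y = 6.5 in, Ī = 73.4832 in⁴.
Top flange: 5.6 × 1.1, A = 6.16 in², y = 12.45 in, Ī = 0.621133 in⁴.
Hole (subtracted): ⌀0.15, A = 0.0176715 in², y = 6.5 in, Ī = 0.0000248505 in⁴.
By symmetry the centroid is at mid-height, ȳ = 6.5 in.
Transfer each piece to the horizontal centroidal axis using Ī + A·d² with d = y − 6.5:
  bottom flange: d = -5.95 in → contributes +218.701 in⁴
  web: d = 0 in → contributes +73.4832 in⁴
  top flange: d = 5.95 in → contributes +218.701 in⁴
  hole: d = 0 in → contributes −0.0000248505 in⁴
Total I = 510.884 in⁴.

I_xx ≈ 510.9 in⁴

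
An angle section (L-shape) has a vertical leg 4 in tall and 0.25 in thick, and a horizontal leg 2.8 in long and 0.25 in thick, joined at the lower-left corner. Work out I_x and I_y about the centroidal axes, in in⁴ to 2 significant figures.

Treat the section as a set of non-overlapping primitives; coordinates are from the bounding-box lower-left.
Vertical leg: 0.25 × 4, A = 1 in², y = 2 in, Ī = 1.333 in⁴.
Horizontal leg (remainder): 2.55 × 0.25, A = 0.6375 in², y = 0.125 in, Ī = 0.00332 in⁴.
Centroid: ȳ = ΣA·y / ΣA = 1.27 in.
Transfer each piece to the centroidal x-axis using Ī + A·d² with d = y − 1.27:
  vertical leg: d = 0.73 in → contributes +1.866 in⁴
  horizontal leg (remainder): d = -1.145 in → contributes +0.8392 in⁴
Total I = 2.705 in⁴.
For the y-axis: x̄ = 0.67 in.
Repeating about the centroidal y-axis gives I_y = 1.114 in⁴.

I_x ≈ 2.7 in⁴, I_y ≈ 1.1 in⁴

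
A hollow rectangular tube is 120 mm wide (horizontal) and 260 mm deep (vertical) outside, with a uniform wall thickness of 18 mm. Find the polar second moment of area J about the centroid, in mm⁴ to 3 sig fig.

Break the section into simple shapes (no overlaps), measuring from the bottom-left corner of the bounding box.
Outer rectangle: 120 × 260, A = 31 200 mm², y = 130 mm, Ī = 175 760 000 mm⁴.
Inner void (subtracted): 84 × 224, A = 18 816 mm², y = 130 mm, Ī = 78 675 968 mm⁴.
By symmetry the centroid is at mid-height, ȳ = 130 mm.
All pieces are centred on the centroidal x-axis, so I = ΣĪ (holes subtracted) = 97 084 032 mm⁴.
Repeating about the centroidal y-axis gives I_y = 26 376 192 mm⁴.
Polar second moment: J = I_x + I_y = 123 460 224 mm⁴.

J ≈ 1.23 × 10⁸ mm⁴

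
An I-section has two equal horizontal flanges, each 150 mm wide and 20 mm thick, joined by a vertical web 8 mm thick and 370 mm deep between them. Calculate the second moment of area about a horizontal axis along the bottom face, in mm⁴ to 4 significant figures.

I_base ≈ 6.387 × 10⁸ mm⁴

Treat the section as a set of non-overlapping primitives; coordinates are from the bounding-box lower-left.
Bottom flange: 150 × 20, A = 3 000 mm², y = 10 mm, Ī = 100 000 mm⁴.
Web: 8 × 370, A = 2 960 mm², y = 205 mm, Ī = 33 768 667 mm⁴.
Top flange: 150 × 20, A = 3 000 mm², y = 400 mm, Ī = 100 000 mm⁴.
Transfer each piece to a horizontal axis along the bottom face using Ī + A·d² with d = y − 0:
  bottom flange: d = 10 mm → contributes +400 000 mm⁴
  web: d = 205 mm → contributes +158 162 667 mm⁴
  top flange: d = 400 mm → contributes +480 100 000 mm⁴
Total I = 638 662 667 mm⁴.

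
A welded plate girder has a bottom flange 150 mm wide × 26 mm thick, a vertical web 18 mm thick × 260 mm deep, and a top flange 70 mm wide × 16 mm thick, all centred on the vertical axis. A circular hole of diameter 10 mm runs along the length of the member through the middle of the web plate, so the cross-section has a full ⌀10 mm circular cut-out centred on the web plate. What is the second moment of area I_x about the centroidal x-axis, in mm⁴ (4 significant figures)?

I_x ≈ 1.108 × 10⁸ mm⁴

Decompose the section into non-overlapping parts with the origin at the bottom-left of its bounding rectangle.
Bottom plate: 150 × 26, A = 3 900 mm², y = 13 mm, Ī = 219 700 mm⁴.
Web plate: 18 × 260, A = 4 680 mm², y = 156 mm, Ī = 26 364 000 mm⁴.
Top plate: 70 × 16, A = 1 120 mm², y = 294 mm, Ī = 23893.3 mm⁴.
Hole (subtracted): ⌀10, A = 78.5398 mm², y = 156 mm, Ī = 490.874 mm⁴.
Centroid: ȳ = ΣA·y / ΣA = 114.1 mm.
Transfer each piece to the centroidal x-axis using Ī + A·d² with d = y − 114.1:
  bottom plate: d = -101.1 mm → contributes +40 082 352 mm⁴
  web plate: d = 41.9001 mm → contributes +34 580 288 mm⁴
  top plate: d = 179.9 mm → contributes +36 271 619 mm⁴
  hole: d = 41.9001 mm → contributes −138 377 mm⁴
Total I = 110 795 882 mm⁴.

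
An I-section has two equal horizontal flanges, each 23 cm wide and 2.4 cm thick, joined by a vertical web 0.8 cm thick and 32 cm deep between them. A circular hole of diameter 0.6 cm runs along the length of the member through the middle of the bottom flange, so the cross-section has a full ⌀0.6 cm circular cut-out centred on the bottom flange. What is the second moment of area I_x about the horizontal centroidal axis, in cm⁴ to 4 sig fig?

I_x ≈ 3.481 × 10⁴ cm⁴

Decompose the section into non-overlapping parts with the origin at the bottom-left of its bounding rectangle.
Bottom flange: 23 × 2.4, A = 55.2 cm², y = 1.2 cm, Ī = 26.496 cm⁴.
Web: 0.8 × 32, A = 25.6 cm², y = 18.4 cm, Ī = 2184.53 cm⁴.
Top flange: 23 × 2.4, A = 55.2 cm², y = 35.6 cm, Ī = 26.496 cm⁴.
Hole (subtracted): ⌀0.6, A = 0.282743 cm², y = 1.2 cm, Ī = 0.00636173 cm⁴.
Centroid: ȳ = ΣA·y / ΣA = 18.4358 cm.
Transfer each piece to the horizontal centroidal axis using Ī + A·d² with d = y − 18.4358:
  bottom flange: d = -17.2358 cm → contributes +16 425 cm⁴
  web: d = -0.0358332 cm → contributes +2184.57 cm⁴
  top flange: d = 17.1642 cm → contributes +16288.9 cm⁴
  hole: d = -17.2358 cm → contributes −84.002 cm⁴
Total I = 34814.4 cm⁴.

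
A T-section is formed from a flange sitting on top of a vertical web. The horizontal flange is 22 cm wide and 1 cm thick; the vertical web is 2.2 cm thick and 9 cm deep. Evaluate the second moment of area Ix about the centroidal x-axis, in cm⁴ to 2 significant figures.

Decompose the section into non-overlapping parts with the origin at the bottom-left of its bounding rectangle.
Flange: 22 × 1, A = 22 cm², y = 9.5 cm, Ī = 1.833 cm⁴.
Web: 2.2 × 9, A = 19.8 cm², y = 4.5 cm, Ī = 133.7 cm⁴.
Centroid: ȳ = ΣA·y / ΣA = 7.132 cm.
Transfer each piece to the centroidal x-axis using Ī + A·d² with d = y − 7.132:
  flange: d = 2.368 cm → contributes +125.2 cm⁴
  web: d = -2.632 cm → contributes +270.8 cm⁴
Total I = 396 cm⁴.

Ix ≈ 400 cm⁴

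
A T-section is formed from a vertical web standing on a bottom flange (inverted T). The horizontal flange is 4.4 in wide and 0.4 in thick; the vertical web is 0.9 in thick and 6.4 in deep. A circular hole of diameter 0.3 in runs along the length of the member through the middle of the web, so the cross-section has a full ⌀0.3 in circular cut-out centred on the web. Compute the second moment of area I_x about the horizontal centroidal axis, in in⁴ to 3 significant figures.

Break the section into simple shapes (no overlaps), measuring from the bottom-left corner of the bounding box.
Flange: 4.4 × 0.4, A = 1.76 in², y = 0.2 in, Ī = 0.023467 in⁴.
Web: 0.9 × 6.4, A = 5.76 in², y = 3.6 in, Ī = 19.661 in⁴.
Hole (subtracted): ⌀0.3, A = 0.070686 in², y = 3.6 in, Ī = 0.00039761 in⁴.
Centroid: ȳ = ΣA·y / ΣA = 2.7967 in.
Transfer each piece to the horizontal centroidal axis using Ī + A·d² with d = y − 2.7967:
  flange: d = -2.5967 in → contributes +11.891 in⁴
  web: d = 0.8033 in → contributes +23.378 in⁴
  hole: d = 0.8033 in → contributes −0.04601 in⁴
Total I = 35.223 in⁴.

I_x ≈ 35.2 in⁴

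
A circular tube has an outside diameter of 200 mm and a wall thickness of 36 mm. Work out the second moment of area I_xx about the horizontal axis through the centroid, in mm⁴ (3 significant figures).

I_xx ≈ 6.54 × 10⁷ mm⁴

Decompose the section into non-overlapping parts with the origin at the bottom-left of its bounding rectangle.
Outer circle: ⌀200, A = 31 416 mm², y = 100 mm, Ī = 78 539 816 mm⁴.
Bore (subtracted): ⌀128, A = 12 868 mm², y = 100 mm, Ī = 13 176 795 mm⁴.
By symmetry the centroid is at mid-height, ȳ = 100 mm.
All pieces are centred on the horizontal axis through the centroid, so I = ΣĪ (holes subtracted) = 65 363 022 mm⁴.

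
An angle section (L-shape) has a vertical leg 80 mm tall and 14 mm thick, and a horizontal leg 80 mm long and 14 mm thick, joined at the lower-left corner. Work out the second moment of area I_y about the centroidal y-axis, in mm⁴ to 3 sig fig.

I_y ≈ 1.16 × 10⁶ mm⁴

Treat the section as a set of non-overlapping primitives; coordinates are from the bounding-box lower-left.
Vertical leg: 14 × 80, A = 1 120 mm², x = 7 mm, Ī = 18 293 mm⁴.
Horizontal leg (remainder): 66 × 14, A = 924 mm², x = 47 mm, Ī = 335 412 mm⁴.
Centroid: x̄ = ΣA·x / ΣA = 25.082 mm.
Transfer each piece to the centroidal y-axis using Ī + A·d² with d = x − 25.082:
  vertical leg: d = -18.082 mm → contributes +384 495 mm⁴
  horizontal leg (remainder): d = 21.918 mm → contributes +779 293 mm⁴
Total I = 1 163 788 mm⁴.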